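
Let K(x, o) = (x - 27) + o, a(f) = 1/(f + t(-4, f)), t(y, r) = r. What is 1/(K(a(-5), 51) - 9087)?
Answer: -10/90631 ≈ -0.00011034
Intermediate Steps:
a(f) = 1/(2*f) (a(f) = 1/(f + f) = 1/(2*f))
K(x, o) = -27 + o + x (K(x, o) = (-27 + x) + o = -27 + o + x)
1/(K(a(-5), 51) - 9087) = 1/((-27 + 51 + (1/2)/(-5)) - 9087) = 1/((-27 + 51 + (1/2)*(-1/5)) - 9087) = 1/((-27 + 51 - 1/10) - 9087) = 1/(239/10 - 9087) = 1/(-90631/10) = -10/90631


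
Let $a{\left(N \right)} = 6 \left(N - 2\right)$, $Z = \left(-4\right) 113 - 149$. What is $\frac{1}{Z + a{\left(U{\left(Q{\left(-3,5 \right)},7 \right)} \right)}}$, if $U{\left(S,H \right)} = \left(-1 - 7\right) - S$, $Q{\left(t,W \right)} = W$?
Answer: $- \frac{1}{691} \approx -0.0014472$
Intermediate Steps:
$U{\left(S,H \right)} = -8 - S$ ($U{\left(S,H \right)} = \left(-1 - 7\right) - S = -8 - S$)
$Z = -601$ ($Z = -452 - 149 = -601$)
$a{\left(N \right)} = -12 + 6 N$ ($a{\left(N \right)} = 6 \left(-2 + N\right) = -12 + 6 N$)
$\frac{1}{Z + a{\left(U{\left(Q{\left(-3,5 \right)},7 \right)} \right)}} = \frac{1}{-601 + \left(-12 + 6 \left(-8 - 5\right)\right)} = \frac{1}{-601 + \left(-12 + 6 \left(-13\right)\right)} = \frac{1}{-601 - 90} = \frac{1}{-691} = - \frac{1}{691}$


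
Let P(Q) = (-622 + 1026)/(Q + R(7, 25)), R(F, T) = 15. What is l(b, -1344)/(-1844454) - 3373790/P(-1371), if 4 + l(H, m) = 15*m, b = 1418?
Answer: 1054764679100152/93144927 ≈ 1.1324e+7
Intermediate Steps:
l(H, m) = -4 + 15*m
P(Q) = 404/(15 + Q) (P(Q) = (-622 + 1026)/(Q + 15) = 404/(15 + Q))
l(b, -1344)/(-1844454) - 3373790/P(-1371) = (-4 + 15*(-1344))/(-1844454) - 3373790/(404/(15 - 1371)) = (-4 - 20160)*(-1/1844454) - 3373790/(404/(-1356)) = -20164*(-1/1844454) - 3373790/(404*(-1/1356)) = 10082/922227 - 3373790/(-101/339) = 10082/922227 - 3373790*(-339/101) = 10082/922227 + 1143714810/101 = 1054764679100152/93144927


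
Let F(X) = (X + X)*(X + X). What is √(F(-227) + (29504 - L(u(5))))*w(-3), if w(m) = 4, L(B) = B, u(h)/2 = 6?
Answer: 8*√58902 ≈ 1941.6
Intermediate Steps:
u(h) = 12 (u(h) = 2*6 = 12)
F(X) = 4*X² (F(X) = (2*X)*(2*X) = 4*X²)
√(F(-227) + (29504 - L(u(5))))*w(-3) = √(4*(-227)² + (29504 - 1*12))*4 = √(4*51529 + (29504 - 12))*4 = √(206116 + 29492)*4 = √235608*4 = (2*√58902)*4 = 8*√58902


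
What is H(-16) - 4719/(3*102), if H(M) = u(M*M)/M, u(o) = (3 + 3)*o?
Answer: -11365/102 ≈ -111.42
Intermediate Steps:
u(o) = 6*o
H(M) = 6*M (H(M) = (6*(M*M))/M = (6*M²)/M = 6*M)
H(-16) - 4719/(3*102) = 6*(-16) - 4719/(3*102) = -96 - 4719/306 = -96 - 1*1573/102 = -96 - 1573/102 = -11365/102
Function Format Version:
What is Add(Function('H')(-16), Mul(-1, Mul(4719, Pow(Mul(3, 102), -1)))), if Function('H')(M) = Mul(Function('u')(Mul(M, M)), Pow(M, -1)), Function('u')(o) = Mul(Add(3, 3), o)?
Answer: Rational(-11365, 102) ≈ -111.42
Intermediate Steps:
Function('u')(o) = Mul(6, o)
Function('H')(M) = Mul(6, M) (Function('H')(M) = Mul(Mul(6, Mul(M, M)), Pow(M, -1)) = Mul(Mul(6, Pow(M, 2)), Pow(M, -1)) = Mul(6, M))
Add(Function('H')(-16), Mul(-1, Mul(4719, Pow(Mul(3, 102), -1)))) = Add(Mul(6, -16), Mul(-1, Mul(4719, Pow(Mul(3, 102), -1)))) = Add(-96, Mul(-1, Mul(4719, Pow(306, -1)))) = Add(-96, Mul(-1, Mul(4719, Rational(1, 306)))) = Add(-96, Mul(-1, Rational(1573, 102))) = Add(-96, Rational(-1573, 102)) = Rational(-11365, 102)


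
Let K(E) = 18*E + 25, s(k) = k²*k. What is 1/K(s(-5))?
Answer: -1/2225 ≈ -0.00044944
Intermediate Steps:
s(k) = k³
K(E) = 25 + 18*E
1/K(s(-5)) = 1/(25 + 18*(-5)³) = 1/(25 + 18*(-125)) = 1/(25 - 2250) = 1/(-2225) = -1/2225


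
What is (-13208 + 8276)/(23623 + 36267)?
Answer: -2466/29945 ≈ -0.082351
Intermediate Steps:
(-13208 + 8276)/(23623 + 36267) = -4932/59890 = -4932*1/59890 = -2466/29945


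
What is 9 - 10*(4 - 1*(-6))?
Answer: -91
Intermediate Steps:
9 - 10*(4 - 1*(-6)) = 9 - 10*(4 + 6) = 9 - 10*10 = 9 - 100 = -91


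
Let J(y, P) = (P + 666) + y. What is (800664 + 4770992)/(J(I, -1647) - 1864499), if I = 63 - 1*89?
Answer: -2785828/932753 ≈ -2.9867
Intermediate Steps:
I = -26 (I = 63 - 89 = -26)
J(y, P) = 666 + P + y (J(y, P) = (666 + P) + y = 666 + P + y)
(800664 + 4770992)/(J(I, -1647) - 1864499) = (800664 + 4770992)/((666 - 1647 - 26) - 1864499) = 5571656/(-1007 - 1864499) = 5571656/(-1865506) = 5571656*(-1/1865506) = -2785828/932753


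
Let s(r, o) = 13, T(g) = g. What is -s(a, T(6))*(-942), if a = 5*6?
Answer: 12246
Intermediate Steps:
a = 30
-s(a, T(6))*(-942) = -13*(-942) = -1*(-12246) = 12246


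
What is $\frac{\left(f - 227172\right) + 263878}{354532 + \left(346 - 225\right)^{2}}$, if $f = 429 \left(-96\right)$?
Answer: $- \frac{4478}{369173} \approx -0.01213$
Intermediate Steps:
$f = -41184$
$\frac{\left(f - 227172\right) + 263878}{354532 + \left(346 - 225\right)^{2}} = \frac{\left(-41184 - 227172\right) + 263878}{354532 + \left(346 - 225\right)^{2}} = \frac{\left(-41184 - 227172\right) + 263878}{354532 + 121^{2}} = \frac{-268356 + 263878}{354532 + 14641} = - \frac{4478}{369173}$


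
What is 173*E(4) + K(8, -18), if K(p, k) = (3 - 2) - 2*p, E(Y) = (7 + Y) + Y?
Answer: 2580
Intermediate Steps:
E(Y) = 7 + 2*Y
K(p, k) = 1 - 2*p
173*E(4) + K(8, -18) = 173*(7 + 2*4) + (1 - 2*8) = 173*(7 + 8) + (1 - 16) = 173*15 - 15 = 2595 - 15 = 2580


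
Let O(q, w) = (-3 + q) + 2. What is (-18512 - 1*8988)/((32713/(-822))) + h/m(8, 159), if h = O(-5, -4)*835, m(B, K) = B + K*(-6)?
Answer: 10774111065/15473249 ≈ 696.31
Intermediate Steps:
m(B, K) = B - 6*K
O(q, w) = -1 + q
h = -5010 (h = (-1 - 5)*835 = -6*835 = -5010)
(-18512 - 1*8988)/((32713/(-822))) + h/m(8, 159) = (-18512 - 1*8988)/((32713/(-822))) - 5010/(8 - 6*159) = (-18512 - 8988)/((32713*(-1/822))) - 5010/(8 - 954) = -27500/(-32713/822) - 5010/(-946) = -27500*(-822/32713) - 5010*(-1/946) = 22605000/32713 + 2505/473 = 10774111065/15473249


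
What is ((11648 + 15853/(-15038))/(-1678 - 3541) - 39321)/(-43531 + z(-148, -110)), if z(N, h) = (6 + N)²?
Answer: 1028739283711/611306595058 ≈ 1.6829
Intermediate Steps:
((11648 + 15853/(-15038))/(-1678 - 3541) - 39321)/(-43531 + z(-148, -110)) = ((11648 + 15853/(-15038))/(-1678 - 3541) - 39321)/(-43531 + (6 - 148)²) = ((11648 + 15853*(-1/15038))/(-5219) - 39321)/(-43531 + (-142)²) = ((11648 - 15853/15038)*(-1/5219) - 39321)/(-43531 + 20164) = ((175146771/15038)*(-1/5219) - 39321)/(-23367) = (-175146771/78483322 - 39321)*(-1/23367) = -3086217851133/78483322*(-1/23367) = 1028739283711/611306595058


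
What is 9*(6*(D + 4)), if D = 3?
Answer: 378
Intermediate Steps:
9*(6*(D + 4)) = 9*(6*(3 + 4)) = 9*(6*7) = 9*42 = 378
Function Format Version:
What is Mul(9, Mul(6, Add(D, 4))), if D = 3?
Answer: 378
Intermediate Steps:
Mul(9, Mul(6, Add(D, 4))) = Mul(9, Mul(6, Add(3, 4))) = Mul(9, Mul(6, 7)) = Mul(9, 42) = 378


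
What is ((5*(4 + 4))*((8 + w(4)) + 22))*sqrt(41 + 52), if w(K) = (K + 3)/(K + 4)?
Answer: 1235*sqrt(93) ≈ 11910.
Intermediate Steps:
w(K) = (3 + K)/(4 + K)
((5*(4 + 4))*((8 + w(4)) + 22))*sqrt(41 + 52) = ((5*(4 + 4))*((8 + (3 + 4)/(4 + 4)) + 22))*sqrt(41 + 52) = ((5*8)*((8 + 7/8) + 22))*sqrt(93) = (40*((8 + (1/8)*7) + 22))*sqrt(93) = (40*((8 + 7/8) + 22))*sqrt(93) = (40*(71/8 + 22))*sqrt(93) = (40*(247/8))*sqrt(93) = 1235*sqrt(93)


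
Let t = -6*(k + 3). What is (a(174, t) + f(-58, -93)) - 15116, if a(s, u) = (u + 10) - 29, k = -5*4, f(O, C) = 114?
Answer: -14919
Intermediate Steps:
k = -20
t = 102 (t = -6*(-20 + 3) = -6*(-17) = 102)
a(s, u) = -19 + u (a(s, u) = (10 + u) - 29 = -19 + u)
(a(174, t) + f(-58, -93)) - 15116 = ((-19 + 102) + 114) - 15116 = (83 + 114) - 15116 = 197 - 15116 = -14919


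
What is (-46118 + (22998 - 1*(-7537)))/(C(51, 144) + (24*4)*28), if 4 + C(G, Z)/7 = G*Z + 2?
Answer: -15583/54082 ≈ -0.28814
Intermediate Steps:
C(G, Z) = -14 + 7*G*Z (C(G, Z) = -28 + 7*(G*Z + 2) = -28 + 7*(2 + G*Z) = -28 + (14 + 7*G*Z) = -14 + 7*G*Z)
(-46118 + (22998 - 1*(-7537)))/(C(51, 144) + (24*4)*28) = (-46118 + (22998 - 1*(-7537)))/((-14 + 7*51*144) + (24*4)*28) = (-46118 + (22998 + 7537))/((-14 + 51408) + 96*28) = (-46118 + 30535)/(51394 + 2688) = -15583/54082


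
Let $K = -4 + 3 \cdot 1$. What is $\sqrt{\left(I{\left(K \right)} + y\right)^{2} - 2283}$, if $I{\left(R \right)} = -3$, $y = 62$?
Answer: $\sqrt{1198} \approx 34.612$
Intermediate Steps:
$K = -1$ ($K = -4 + 3 = -1$)
$\sqrt{\left(I{\left(K \right)} + y\right)^{2} - 2283} = \sqrt{\left(-3 + 62\right)^{2} - 2283} = \sqrt{59^{2} - 2283} = \sqrt{3481 - 2283} = \sqrt{1198}$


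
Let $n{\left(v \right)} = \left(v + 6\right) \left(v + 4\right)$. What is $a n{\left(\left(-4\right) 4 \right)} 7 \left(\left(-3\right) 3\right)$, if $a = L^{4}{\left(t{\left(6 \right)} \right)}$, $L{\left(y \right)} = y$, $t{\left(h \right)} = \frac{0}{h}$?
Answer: $0$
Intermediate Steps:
$t{\left(h \right)} = 0$
$a = 0$ ($a = 0^{4} = 0$)
$n{\left(v \right)} = \left(4 + v\right) \left(6 + v\right)$ ($n{\left(v \right)} = \left(6 + v\right) \left(4 + v\right) = \left(4 + v\right) \left(6 + v\right)$)
$a n{\left(\left(-4\right) 4 \right)} 7 \left(\left(-3\right) 3\right) = 0 \left(24 + \left(\left(-4\right) 4\right)^{2} + 10 \left(\left(-4\right) 4\right)\right) 7 \left(\left(-3\right) 3\right) = 0 \left(24 + \left(-16\right)^{2} + 10 \left(-16\right)\right) 7 \left(-9\right) = 0 \left(24 + 256 - 160\right) 7 \left(-9\right) = 0 \cdot 120 \cdot 7 \left(-9\right) = 0 \cdot 7 \left(-9\right) = 0 \left(-9\right) = 0$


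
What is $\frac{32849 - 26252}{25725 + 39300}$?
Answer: $\frac{733}{7225} \approx 0.10145$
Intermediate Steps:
$\frac{32849 - 26252}{25725 + 39300} = \frac{6597}{65025} = 6597 \cdot \frac{1}{65025} = \frac{733}{7225}$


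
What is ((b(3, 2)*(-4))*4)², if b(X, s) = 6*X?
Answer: 82944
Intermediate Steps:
((b(3, 2)*(-4))*4)² = (((6*3)*(-4))*4)² = ((18*(-4))*4)² = (-72*4)² = (-288)² = 82944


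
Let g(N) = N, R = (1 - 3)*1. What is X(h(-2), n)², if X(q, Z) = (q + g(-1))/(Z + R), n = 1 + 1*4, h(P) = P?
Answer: 1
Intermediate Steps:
R = -2 (R = -2*1 = -2)
n = 5 (n = 1 + 4 = 5)
X(q, Z) = (-1 + q)/(-2 + Z) (X(q, Z) = (q - 1)/(Z - 2) = (-1 + q)/(-2 + Z))
X(h(-2), n)² = ((-1 - 2)/(-2 + 5))² = (-3/3)² = ((⅓)*(-3))² = (-1)² = 1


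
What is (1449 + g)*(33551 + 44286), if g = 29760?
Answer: 2429214933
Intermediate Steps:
(1449 + g)*(33551 + 44286) = (1449 + 29760)*(33551 + 44286) = 31209*77837 = 2429214933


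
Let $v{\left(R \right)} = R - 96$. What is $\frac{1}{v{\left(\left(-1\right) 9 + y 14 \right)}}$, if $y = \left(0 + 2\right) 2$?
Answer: $- \frac{1}{49} \approx -0.020408$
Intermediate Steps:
$y = 4$ ($y = 2 \cdot 2 = 4$)
$v{\left(R \right)} = -96 + R$ ($v{\left(R \right)} = R - 96 = -96 + R$)
$\frac{1}{v{\left(\left(-1\right) 9 + y 14 \right)}} = \frac{1}{-96 + \left(\left(-1\right) 9 + 4 \cdot 14\right)} = \frac{1}{-96 + \left(-9 + 56\right)} = \frac{1}{-96 + 47} = \frac{1}{-49} = - \frac{1}{49}$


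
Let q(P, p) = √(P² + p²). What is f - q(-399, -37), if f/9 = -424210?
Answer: -3817890 - √160570 ≈ -3.8183e+6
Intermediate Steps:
f = -3817890 (f = 9*(-424210) = -3817890)
f - q(-399, -37) = -3817890 - √((-399)² + (-37)²) = -3817890 - √(159201 + 1369) = -3817890 - √160570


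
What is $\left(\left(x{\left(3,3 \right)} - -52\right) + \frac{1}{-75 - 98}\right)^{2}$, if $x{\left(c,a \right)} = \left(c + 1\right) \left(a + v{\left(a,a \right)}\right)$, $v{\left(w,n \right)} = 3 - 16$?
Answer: $\frac{4305625}{29929} \approx 143.86$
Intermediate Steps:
$v{\left(w,n \right)} = -13$ ($v{\left(w,n \right)} = 3 - 16 = -13$)
$x{\left(c,a \right)} = \left(1 + c\right) \left(-13 + a\right)$ ($x{\left(c,a \right)} = \left(c + 1\right) \left(a - 13\right) = \left(1 + c\right) \left(-13 + a\right)$)
$\left(\left(x{\left(3,3 \right)} - -52\right) + \frac{1}{-75 - 98}\right)^{2} = \left(\left(\left(-13 + 3 - 39 + 3 \cdot 3\right) - -52\right) + \frac{1}{-75 - 98}\right)^{2} = \left(\left(\left(-13 + 3 - 39 + 9\right) + 52\right) + \frac{1}{-173}\right)^{2} = \left(\left(-40 + 52\right) - \frac{1}{173}\right)^{2} = \left(12 - \frac{1}{173}\right)^{2} = \left(\frac{2075}{173}\right)^{2} = \frac{4305625}{29929}$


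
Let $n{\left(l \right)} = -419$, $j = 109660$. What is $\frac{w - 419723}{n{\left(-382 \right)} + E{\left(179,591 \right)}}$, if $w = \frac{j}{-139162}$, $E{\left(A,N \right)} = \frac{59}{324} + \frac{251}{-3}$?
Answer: $\frac{9462355489332}{11328134705} \approx 835.3$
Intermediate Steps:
$E{\left(A,N \right)} = - \frac{27049}{324}$ ($E{\left(A,N \right)} = 59 \cdot \frac{1}{324} + 251 \left(- \frac{1}{3}\right) = \frac{59}{324} - \frac{251}{3} = - \frac{27049}{324}$)
$w = - \frac{54830}{69581}$ ($w = \frac{109660}{-139162} = 109660 \left(- \frac{1}{139162}\right) = - \frac{54830}{69581} \approx -0.788$)
$\frac{w - 419723}{n{\left(-382 \right)} + E{\left(179,591 \right)}} = \frac{- \frac{54830}{69581} - 419723}{-419 - \frac{27049}{324}} = - \frac{29204800893}{69581 \left(- \frac{162805}{324}\right)} = \left(- \frac{29204800893}{69581}\right) \left(- \frac{324}{162805}\right) = \frac{9462355489332}{11328134705}$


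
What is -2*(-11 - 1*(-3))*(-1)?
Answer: -16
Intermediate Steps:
-2*(-11 - 1*(-3))*(-1) = -2*(-11 + 3)*(-1) = -2*(-8)*(-1) = 16*(-1) = -16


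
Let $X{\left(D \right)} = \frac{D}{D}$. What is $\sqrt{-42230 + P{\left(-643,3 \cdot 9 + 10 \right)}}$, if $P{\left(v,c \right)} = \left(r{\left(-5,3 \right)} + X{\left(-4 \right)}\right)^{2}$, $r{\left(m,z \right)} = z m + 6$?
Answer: $i \sqrt{42166} \approx 205.34 i$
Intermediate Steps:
$X{\left(D \right)} = 1$
$r{\left(m,z \right)} = 6 + m z$ ($r{\left(m,z \right)} = m z + 6 = 6 + m z$)
$P{\left(v,c \right)} = 64$ ($P{\left(v,c \right)} = \left(\left(6 - 15\right) + 1\right)^{2} = \left(-9 + 1\right)^{2} = \left(-8\right)^{2} = 64$)
$\sqrt{-42230 + P{\left(-643,3 \cdot 9 + 10 \right)}} = \sqrt{-42230 + 64} = \sqrt{-42166} = i \sqrt{42166}$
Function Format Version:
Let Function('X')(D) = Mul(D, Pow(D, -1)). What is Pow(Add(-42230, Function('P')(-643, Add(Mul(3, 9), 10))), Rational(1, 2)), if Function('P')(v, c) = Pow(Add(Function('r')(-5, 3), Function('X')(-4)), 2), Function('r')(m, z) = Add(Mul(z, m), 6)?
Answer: Mul(I, Pow(42166, Rational(1, 2))) ≈ Mul(205.34, I)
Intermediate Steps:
Function('X')(D) = 1
Function('r')(m, z) = Add(6, Mul(m, z)) (Function('r')(m, z) = Add(Mul(m, z), 6) = Add(6, Mul(m, z)))
Function('P')(v, c) = 64 (Function('P')(v, c) = Pow(Add(Add(6, Mul(-5, 3)), 1), 2) = Pow(Add(Add(6, -15), 1), 2) = Pow(Add(-9, 1), 2) = Pow(-8, 2) = 64)
Pow(Add(-42230, Function('P')(-643, Add(Mul(3, 9), 10))), Rational(1, 2)) = Pow(Add(-42230, 64), Rational(1, 2)) = Pow(-42166, Rational(1, 2)) = Mul(I, Pow(42166, Rational(1, 2)))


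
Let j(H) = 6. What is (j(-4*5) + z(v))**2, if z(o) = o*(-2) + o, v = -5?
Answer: 121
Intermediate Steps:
z(o) = -o (z(o) = -2*o + o = -o)
(j(-4*5) + z(v))**2 = (6 - 1*(-5))**2 = (6 + 5)**2 = 11**2 = 121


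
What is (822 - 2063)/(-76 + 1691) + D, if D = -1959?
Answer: -186178/95 ≈ -1959.8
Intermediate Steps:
(822 - 2063)/(-76 + 1691) + D = (822 - 2063)/(-76 + 1691) - 1959 = -1241/1615 - 1959 = -1241*1/1615 - 1959 = -73/95 - 1959 = -186178/95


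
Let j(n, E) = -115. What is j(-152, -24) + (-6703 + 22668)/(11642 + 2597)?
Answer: -1621520/14239 ≈ -113.88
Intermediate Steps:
j(-152, -24) + (-6703 + 22668)/(11642 + 2597) = -115 + (-6703 + 22668)/(11642 + 2597) = -115 + 15965/14239 = -1621520/14239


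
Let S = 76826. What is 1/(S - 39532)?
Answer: 1/37294 ≈ 2.6814e-5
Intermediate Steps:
1/(S - 39532) = 1/(76826 - 39532) = 1/37294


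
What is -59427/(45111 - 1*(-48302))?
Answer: -59427/93413 ≈ -0.63618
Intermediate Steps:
-59427/(45111 - 1*(-48302)) = -59427/(45111 + 48302) = -59427/93413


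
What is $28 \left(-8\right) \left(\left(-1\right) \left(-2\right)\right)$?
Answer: $-448$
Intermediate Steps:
$28 \left(-8\right) \left(\left(-1\right) \left(-2\right)\right) = \left(-224\right) 2 = -448$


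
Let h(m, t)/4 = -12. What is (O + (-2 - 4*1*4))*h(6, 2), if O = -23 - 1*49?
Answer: 4320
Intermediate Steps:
h(m, t) = -48 (h(m, t) = 4*(-12) = -48)
O = -72 (O = -23 - 49 = -72)
(O + (-2 - 4*1*4))*h(6, 2) = (-72 + (-2 - 4*1*4))*(-48) = (-72 + (-2 - 4*4))*(-48) = (-72 + (-2 - 1*16))*(-48) = (-72 + (-2 - 16))*(-48) = (-72 - 18)*(-48) = -90*(-48) = 4320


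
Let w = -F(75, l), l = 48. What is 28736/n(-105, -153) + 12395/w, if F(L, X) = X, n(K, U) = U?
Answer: -1091921/2448 ≈ -446.05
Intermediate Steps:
w = -48 (w = -1*48 = -48)
28736/n(-105, -153) + 12395/w = 28736/(-153) + 12395/(-48) = 28736*(-1/153) + 12395*(-1/48) = -28736/153 - 12395/48 = -1091921/2448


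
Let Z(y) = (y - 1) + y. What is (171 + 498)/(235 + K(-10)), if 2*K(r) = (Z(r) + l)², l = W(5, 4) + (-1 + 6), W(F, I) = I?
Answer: 669/307 ≈ 2.1792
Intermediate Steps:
Z(y) = -1 + 2*y (Z(y) = (-1 + y) + y = -1 + 2*y)
l = 9 (l = 4 + (-1 + 6) = 4 + 5 = 9)
K(r) = (8 + 2*r)²/2 (K(r) = ((-1 + 2*r) + 9)²/2 = (8 + 2*r)²/2)
(171 + 498)/(235 + K(-10)) = (171 + 498)/(235 + 2*(4 - 10)²) = 669/(235 + 2*(-6)²) = 669/(235 + 2*36) = 669/(235 + 72) = 669/307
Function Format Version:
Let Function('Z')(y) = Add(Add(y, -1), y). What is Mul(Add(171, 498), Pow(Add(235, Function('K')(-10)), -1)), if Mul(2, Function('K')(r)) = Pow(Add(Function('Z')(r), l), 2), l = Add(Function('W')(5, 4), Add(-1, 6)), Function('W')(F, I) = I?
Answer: Rational(669, 307) ≈ 2.1792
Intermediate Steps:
Function('Z')(y) = Add(-1, Mul(2, y)) (Function('Z')(y) = Add(Add(-1, y), y) = Add(-1, Mul(2, y)))
l = 9 (l = Add(4, Add(-1, 6)) = Add(4, 5) = 9)
Function('K')(r) = Mul(Rational(1, 2), Pow(Add(8, Mul(2, r)), 2)) (Function('K')(r) = Mul(Rational(1, 2), Pow(Add(Add(-1, Mul(2, r)), 9), 2)) = Mul(Rational(1, 2), Pow(Add(8, Mul(2, r)), 2)))
Mul(Add(171, 498), Pow(Add(235, Function('K')(-10)), -1)) = Mul(Add(171, 498), Pow(Add(235, Mul(2, Pow(Add(4, -10), 2))), -1)) = Mul(669, Pow(Add(235, Mul(2, Pow(-6, 2))), -1)) = Mul(669, Pow(Add(235, Mul(2, 36)), -1)) = Mul(669, Pow(Add(235, 72), -1)) = Mul(669, Pow(307, -1)) = Mul(669, Rational(1, 307)) = Rational(669, 307)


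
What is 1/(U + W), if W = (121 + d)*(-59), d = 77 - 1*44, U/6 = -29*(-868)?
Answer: 1/141946 ≈ 7.0449e-6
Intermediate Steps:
U = 151032 (U = 6*(-29*(-868)) = 6*25172 = 151032)
d = 33 (d = 77 - 44 = 33)
W = -9086 (W = (121 + 33)*(-59) = 154*(-59) = -9086)
1/(U + W) = 1/(151032 - 9086) = 1/141946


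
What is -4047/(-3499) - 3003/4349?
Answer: 7092906/15217151 ≈ 0.46611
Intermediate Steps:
-4047/(-3499) - 3003/4349 = -4047*(-1/3499) - 3003*1/4349 = 4047/3499 - 3003/4349 = 7092906/15217151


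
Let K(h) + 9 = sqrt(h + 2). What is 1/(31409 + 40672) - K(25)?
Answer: 648730/72081 - 3*sqrt(3) ≈ 3.8039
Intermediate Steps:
K(h) = -9 + sqrt(2 + h) (K(h) = -9 + sqrt(h + 2) = -9 + sqrt(2 + h))
1/(31409 + 40672) - K(25) = 1/(31409 + 40672) - (-9 + sqrt(2 + 25)) = 1/72081 - (-9 + sqrt(27)) = 1/72081 - (-9 + 3*sqrt(3)) = 1/72081 + (9 - 3*sqrt(3)) = 648730/72081 - 3*sqrt(3)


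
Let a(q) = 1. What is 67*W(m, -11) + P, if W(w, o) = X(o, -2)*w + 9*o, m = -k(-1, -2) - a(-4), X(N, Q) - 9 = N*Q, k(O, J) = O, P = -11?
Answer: -6644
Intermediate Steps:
X(N, Q) = 9 + N*Q
m = 0 (m = -1*(-1) - 1*1 = 1 - 1 = 0)
W(w, o) = 9*o + w*(9 - 2*o) (W(w, o) = (9 + o*(-2))*w + 9*o = (9 - 2*o)*w + 9*o = w*(9 - 2*o) + 9*o = 9*o + w*(9 - 2*o))
67*W(m, -11) + P = 67*(9*(-11) + 0*(9 - 2*(-11))) - 11 = 67*(-99 + 0*(9 + 22)) - 11 = 67*(-99 + 0*31) - 11 = 67*(-99 + 0) - 11 = 67*(-99) - 11 = -6633 - 11 = -6644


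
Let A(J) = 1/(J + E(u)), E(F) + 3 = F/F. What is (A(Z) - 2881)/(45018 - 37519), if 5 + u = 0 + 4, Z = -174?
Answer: -507057/1319824 ≈ -0.38419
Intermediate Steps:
u = -1 (u = -5 + (0 + 4) = -5 + 4 = -1)
E(F) = -2 (E(F) = -3 + F/F = -3 + 1 = -2)
A(J) = 1/(-2 + J) (A(J) = 1/(J - 2) = 1/(-2 + J))
(A(Z) - 2881)/(45018 - 37519) = (1/(-2 - 174) - 2881)/(45018 - 37519) = (1/(-176) - 2881)/7499 = (-1/176 - 2881)*(1/7499) = -507057/176*1/7499 = -507057/1319824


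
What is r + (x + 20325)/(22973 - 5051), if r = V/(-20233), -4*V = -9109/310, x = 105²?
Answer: 131062398417/74940604040 ≈ 1.7489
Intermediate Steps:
x = 11025
V = 9109/1240 (V = -(-9109)/(4*310) = -¼*(-9109/310) = 9109/1240 ≈ 7.3460)
r = -9109/25088920 (r = (9109/1240)/(-20233) = (9109/1240)*(-1/20233) = -9109/25088920 ≈ -0.00036307)
r + (x + 20325)/(22973 - 5051) = -9109/25088920 + (11025 + 20325)/(22973 - 5051) = -9109/25088920 + 31350/17922 = -9109/25088920 + 31350*(1/17922) = -9109/25088920 + 5225/2987 = 131062398417/74940604040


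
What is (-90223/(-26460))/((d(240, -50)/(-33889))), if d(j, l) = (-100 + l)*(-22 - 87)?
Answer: -436795321/61803000 ≈ -7.0675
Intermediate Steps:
d(j, l) = 10900 - 109*l (d(j, l) = (-100 + l)*(-109) = 10900 - 109*l)
(-90223/(-26460))/((d(240, -50)/(-33889))) = (-90223/(-26460))/(((10900 - 109*(-50))/(-33889))) = (-90223*(-1/26460))/(((10900 + 5450)*(-1/33889))) = 12889/(3780*((16350*(-1/33889)))) = 12889/(3780*(-16350/33889)) = (12889/3780)*(-33889/16350) = -436795321/61803000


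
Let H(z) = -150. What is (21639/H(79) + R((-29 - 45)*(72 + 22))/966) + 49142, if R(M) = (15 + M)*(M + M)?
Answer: 3597375221/24150 ≈ 1.4896e+5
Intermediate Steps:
R(M) = 2*M*(15 + M) (R(M) = (15 + M)*(2*M) = 2*M*(15 + M))
(21639/H(79) + R((-29 - 45)*(72 + 22))/966) + 49142 = (21639/(-150) + (2*((-29 - 45)*(72 + 22))*(15 + (-29 - 45)*(72 + 22)))/966) + 49142 = (21639*(-1/150) + (2*(-74*94)*(15 - 74*94))*(1/966)) + 49142 = (-7213/50 + (2*(-6956)*(15 - 6956))*(1/966)) + 49142 = (-7213/50 + (2*(-6956)*(-6941))*(1/966)) + 49142 = (-7213/50 + 96563192*(1/966)) + 49142 = (-7213/50 + 48281596/483) + 49142 = 2410595921/24150 + 49142 = 3597375221/24150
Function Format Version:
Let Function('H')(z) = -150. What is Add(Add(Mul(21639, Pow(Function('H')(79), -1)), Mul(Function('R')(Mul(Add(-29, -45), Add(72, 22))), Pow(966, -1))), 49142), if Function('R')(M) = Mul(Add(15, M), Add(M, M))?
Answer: Rational(3597375221, 24150) ≈ 1.4896e+5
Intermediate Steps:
Function('R')(M) = Mul(2, M, Add(15, M)) (Function('R')(M) = Mul(Add(15, M), Mul(2, M)) = Mul(2, M, Add(15, M)))
Add(Add(Mul(21639, Pow(Function('H')(79), -1)), Mul(Function('R')(Mul(Add(-29, -45), Add(72, 22))), Pow(966, -1))), 49142) = Add(Add(Mul(21639, Pow(-150, -1)), Mul(Mul(2, Mul(Add(-29, -45), Add(72, 22)), Add(15, Mul(Add(-29, -45), Add(72, 22)))), Pow(966, -1))), 49142) = Add(Add(Mul(21639, Rational(-1, 150)), Mul(Mul(2, Mul(-74, 94), Add(15, Mul(-74, 94))), Rational(1, 966))), 49142) = Add(Add(Rational(-7213, 50), Mul(Mul(2, -6956, Add(15, -6956)), Rational(1, 966))), 49142) = Add(Add(Rational(-7213, 50), Mul(Mul(2, -6956, -6941), Rational(1, 966))), 49142) = Add(Add(Rational(-7213, 50), Mul(96563192, Rational(1, 966))), 49142) = Add(Add(Rational(-7213, 50), Rational(48281596, 483)), 49142) = Add(Rational(2410595921, 24150), 49142) = Rational(3597375221, 24150)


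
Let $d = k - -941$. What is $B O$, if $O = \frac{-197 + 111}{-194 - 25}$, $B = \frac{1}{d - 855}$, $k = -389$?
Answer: $- \frac{86}{66357} \approx -0.001296$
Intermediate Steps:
$d = 552$ ($d = -389 - -941 = -389 + 941 = 552$)
$B = - \frac{1}{303}$ ($B = \frac{1}{552 - 855} = \frac{1}{-303} = - \frac{1}{303} \approx -0.0033003$)
$O = \frac{86}{219}$ ($O = - \frac{86}{-219} = \left(-86\right) \left(- \frac{1}{219}\right) = \frac{86}{219} \approx 0.39269$)
$B O = \left(- \frac{1}{303}\right) \frac{86}{219} = - \frac{86}{66357}$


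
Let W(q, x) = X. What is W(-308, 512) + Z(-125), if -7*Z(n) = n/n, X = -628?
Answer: -4397/7 ≈ -628.14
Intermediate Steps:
Z(n) = -⅐ (Z(n) = -n/(7*n) = -⅐*1 = -⅐)
W(q, x) = -628
W(-308, 512) + Z(-125) = -628 - ⅐ = -4397/7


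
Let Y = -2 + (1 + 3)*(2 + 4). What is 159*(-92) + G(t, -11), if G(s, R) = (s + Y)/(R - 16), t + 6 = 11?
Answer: -14629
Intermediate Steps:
t = 5 (t = -6 + 11 = 5)
Y = 22 (Y = -2 + 4*6 = -2 + 24 = 22)
G(s, R) = (22 + s)/(-16 + R) (G(s, R) = (s + 22)/(R - 16) = (22 + s)/(-16 + R))
159*(-92) + G(t, -11) = 159*(-92) + (22 + 5)/(-16 - 11) = -14628 + 27/(-27) = -14628 - 1/27*27 = -14628 - 1 = -14629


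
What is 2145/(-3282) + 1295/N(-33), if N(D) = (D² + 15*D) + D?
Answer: 1015615/613734 ≈ 1.6548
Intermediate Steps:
N(D) = D² + 16*D
2145/(-3282) + 1295/N(-33) = 2145/(-3282) + 1295/((-33*(16 - 33))) = 2145*(-1/3282) + 1295/((-33*(-17))) = -715/1094 + 1295/561 = 1015615/613734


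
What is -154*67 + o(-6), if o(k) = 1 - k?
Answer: -10311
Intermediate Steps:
-154*67 + o(-6) = -154*67 + (1 - 1*(-6)) = -10318 + (1 + 6) = -10318 + 7 = -10311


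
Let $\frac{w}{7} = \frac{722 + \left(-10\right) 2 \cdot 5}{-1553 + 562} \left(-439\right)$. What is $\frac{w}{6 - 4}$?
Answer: $\frac{955703}{991} \approx 964.38$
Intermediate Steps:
$w = \frac{1911406}{991}$ ($w = 7 \frac{722 + \left(-10\right) 2 \cdot 5}{-1553 + 562} \left(-439\right) = 7 \frac{722 - 100}{-991} \left(-439\right) = 7 \left(722 - 100\right) \left(- \frac{1}{991}\right) \left(-439\right) = 7 \cdot 622 \left(- \frac{1}{991}\right) \left(-439\right) = 7 \left(\left(- \frac{622}{991}\right) \left(-439\right)\right) = 7 \cdot \frac{273058}{991} = \frac{1911406}{991} \approx 1928.8$)
$\frac{w}{6 - 4} = \frac{1}{6 - 4} \cdot \frac{1911406}{991} = \frac{1}{2} \cdot \frac{1911406}{991} = \frac{955703}{991}$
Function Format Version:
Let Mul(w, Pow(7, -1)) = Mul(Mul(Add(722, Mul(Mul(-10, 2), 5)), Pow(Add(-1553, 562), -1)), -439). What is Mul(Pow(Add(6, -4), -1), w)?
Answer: Rational(955703, 991) ≈ 964.38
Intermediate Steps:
w = Rational(1911406, 991) (w = Mul(7, Mul(Mul(Add(722, Mul(Mul(-10, 2), 5)), Pow(Add(-1553, 562), -1)), -439)) = Mul(7, Mul(Mul(Add(722, Mul(-20, 5)), Pow(-991, -1)), -439)) = Mul(7, Mul(Mul(Add(722, -100), Rational(-1, 991)), -439)) = Mul(7, Mul(Mul(622, Rational(-1, 991)), -439)) = Mul(7, Mul(Rational(-622, 991), -439)) = Mul(7, Rational(273058, 991)) = Rational(1911406, 991) ≈ 1928.8)
Mul(Pow(Add(6, -4), -1), w) = Mul(Pow(Add(6, -4), -1), Rational(1911406, 991)) = Mul(Pow(2, -1), Rational(1911406, 991)) = Mul(Rational(1, 2), Rational(1911406, 991)) = Rational(955703, 991)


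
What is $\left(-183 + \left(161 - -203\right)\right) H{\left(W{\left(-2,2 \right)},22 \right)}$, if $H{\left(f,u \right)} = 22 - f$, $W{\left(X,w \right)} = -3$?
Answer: $4525$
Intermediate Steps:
$\left(-183 + \left(161 - -203\right)\right) H{\left(W{\left(-2,2 \right)},22 \right)} = \left(-183 + \left(161 - -203\right)\right) \left(22 - -3\right) = \left(-183 + \left(161 + 203\right)\right) \left(22 + 3\right) = \left(-183 + 364\right) 25 = 181 \cdot 25 = 4525$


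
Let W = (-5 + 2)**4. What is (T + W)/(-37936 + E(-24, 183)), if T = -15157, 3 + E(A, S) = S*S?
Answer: 7538/2225 ≈ 3.3879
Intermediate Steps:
W = 81 (W = (-3)**4 = 81)
E(A, S) = -3 + S**2 (E(A, S) = -3 + S*S = -3 + S**2)
(T + W)/(-37936 + E(-24, 183)) = (-15157 + 81)/(-37936 + (-3 + 183**2)) = -15076/(-37936 + (-3 + 33489)) = -15076/(-37936 + 33486) = -15076/(-4450) = -15076*(-1/4450) = 7538/2225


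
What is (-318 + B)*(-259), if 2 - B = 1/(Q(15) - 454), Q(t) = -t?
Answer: 5483511/67 ≈ 81844.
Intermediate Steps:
B = 939/469 (B = 2 - 1/(-1*15 - 454) = 2 - 1/(-15 - 454) = 2 - 1/(-469) = 2 - 1*(-1/469) = 2 + 1/469 = 939/469 ≈ 2.0021)
(-318 + B)*(-259) = (-318 + 939/469)*(-259) = -148203/469*(-259) = 5483511/67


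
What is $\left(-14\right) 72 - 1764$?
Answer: $-2772$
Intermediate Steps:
$\left(-14\right) 72 - 1764 = -1008 - 1764 = -2772$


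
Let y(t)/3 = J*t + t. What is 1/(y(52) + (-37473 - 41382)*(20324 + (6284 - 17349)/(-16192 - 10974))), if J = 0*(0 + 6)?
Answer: -27166/43538431569999 ≈ -6.2395e-10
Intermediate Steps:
J = 0 (J = 0*6 = 0)
y(t) = 3*t (y(t) = 3*(0*t + t) = 3*(0 + t) = 3*t)
1/(y(52) + (-37473 - 41382)*(20324 + (6284 - 17349)/(-16192 - 10974))) = 1/(3*52 + (-37473 - 41382)*(20324 + (6284 - 17349)/(-16192 - 10974))) = 1/(156 - 78855*(20324 - 11065/(-27166))) = 1/(156 - 78855*(20324 - 11065*(-1/27166))) = 1/(156 - 78855*(20324 + 11065/27166)) = 1/(156 - 78855*552132849/27166) = 1/(156 - 43538435807895/27166) = 1/(-43538431569999/27166) = -27166/43538431569999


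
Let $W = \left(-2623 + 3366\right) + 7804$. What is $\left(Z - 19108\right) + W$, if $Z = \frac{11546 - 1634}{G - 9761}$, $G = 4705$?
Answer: $- \frac{6675791}{632} \approx -10563.0$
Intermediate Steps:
$W = 8547$ ($W = 743 + 7804 = 8547$)
$Z = - \frac{1239}{632}$ ($Z = \frac{11546 - 1634}{4705 - 9761} = \frac{9912}{-5056} = 9912 \left(- \frac{1}{5056}\right) = - \frac{1239}{632} \approx -1.9604$)
$\left(Z - 19108\right) + W = \left(- \frac{1239}{632} - 19108\right) + 8547 = - \frac{12077495}{632} + 8547 = - \frac{6675791}{632}$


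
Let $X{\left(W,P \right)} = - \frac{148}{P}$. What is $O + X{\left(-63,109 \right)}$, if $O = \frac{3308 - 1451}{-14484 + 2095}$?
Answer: $- \frac{2035985}{1350401} \approx -1.5077$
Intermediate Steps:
$O = - \frac{1857}{12389}$ ($O = \frac{1857}{-12389} = 1857 \left(- \frac{1}{12389}\right) = - \frac{1857}{12389} \approx -0.14989$)
$O + X{\left(-63,109 \right)} = - \frac{1857}{12389} - \frac{148}{109} = - \frac{2035985}{1350401}$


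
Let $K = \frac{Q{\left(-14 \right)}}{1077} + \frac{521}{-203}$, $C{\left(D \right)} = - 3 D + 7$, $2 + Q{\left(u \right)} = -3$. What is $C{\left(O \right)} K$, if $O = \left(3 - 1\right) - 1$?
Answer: $- \frac{2248528}{218631} \approx -10.285$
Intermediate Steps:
$Q{\left(u \right)} = -5$ ($Q{\left(u \right)} = -2 - 3 = -5$)
$O = 1$ ($O = 2 - 1 = 1$)
$C{\left(D \right)} = 7 - 3 D$
$K = - \frac{562132}{218631}$ ($K = - \frac{5}{1077} + \frac{521}{-203} = \left(-5\right) \frac{1}{1077} + 521 \left(- \frac{1}{203}\right) = - \frac{5}{1077} - \frac{521}{203} = - \frac{562132}{218631} \approx -2.5711$)
$C{\left(O \right)} K = \left(7 - 3\right) \left(- \frac{562132}{218631}\right) = 4 \left(- \frac{562132}{218631}\right) = - \frac{2248528}{218631}$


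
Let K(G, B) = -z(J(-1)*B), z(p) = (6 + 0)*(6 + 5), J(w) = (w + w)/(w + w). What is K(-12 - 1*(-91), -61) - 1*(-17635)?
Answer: 17569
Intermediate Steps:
J(w) = 1 (J(w) = (2*w)/((2*w)) = (2*w)*(1/(2*w)) = 1)
z(p) = 66 (z(p) = 6*11 = 66)
K(G, B) = -66 (K(G, B) = -1*66 = -66)
K(-12 - 1*(-91), -61) - 1*(-17635) = -66 - 1*(-17635) = -66 + 17635 = 17569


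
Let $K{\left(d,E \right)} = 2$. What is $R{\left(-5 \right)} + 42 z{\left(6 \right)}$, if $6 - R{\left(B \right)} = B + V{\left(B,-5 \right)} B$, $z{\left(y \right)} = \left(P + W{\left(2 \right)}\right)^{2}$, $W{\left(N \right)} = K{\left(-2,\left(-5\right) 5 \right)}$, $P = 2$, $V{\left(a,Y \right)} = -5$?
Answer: $658$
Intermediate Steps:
$W{\left(N \right)} = 2$
$z{\left(y \right)} = 16$ ($z{\left(y \right)} = \left(2 + 2\right)^{2} = 4^{2} = 16$)
$R{\left(B \right)} = 6 + 4 B$ ($R{\left(B \right)} = 6 - \left(B - 5 B\right) = 6 - - 4 B = 6 + 4 B$)
$R{\left(-5 \right)} + 42 z{\left(6 \right)} = \left(6 + 4 \left(-5\right)\right) + 42 \cdot 16 = \left(6 - 20\right) + 672 = -14 + 672 = 658$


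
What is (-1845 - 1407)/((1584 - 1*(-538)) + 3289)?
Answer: -3252/5411 ≈ -0.60100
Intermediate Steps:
(-1845 - 1407)/((1584 - 1*(-538)) + 3289) = -3252/((1584 + 538) + 3289) = -3252/(2122 + 3289) = -3252/5411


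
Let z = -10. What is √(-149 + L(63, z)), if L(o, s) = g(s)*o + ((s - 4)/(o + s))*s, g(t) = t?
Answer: I*√2180791/53 ≈ 27.863*I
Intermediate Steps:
L(o, s) = o*s + s*(-4 + s)/(o + s) (L(o, s) = s*o + ((s - 4)/(o + s))*s = o*s + ((-4 + s)/(o + s))*s = o*s + s*(-4 + s)/(o + s))
√(-149 + L(63, z)) = √(-149 - 10*(-4 - 10 + 63² + 63*(-10))/(63 - 10)) = √(-149 - 10*(-4 - 10 + 3969 - 630)/53) = √(-149 - 10*1/53*3325) = √(-149 - 33250/53) = √(-41147/53) = I*√2180791/53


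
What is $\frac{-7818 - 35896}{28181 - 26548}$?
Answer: $- \frac{43714}{1633} \approx -26.769$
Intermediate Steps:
$\frac{-7818 - 35896}{28181 - 26548} = - \frac{43714}{1633}$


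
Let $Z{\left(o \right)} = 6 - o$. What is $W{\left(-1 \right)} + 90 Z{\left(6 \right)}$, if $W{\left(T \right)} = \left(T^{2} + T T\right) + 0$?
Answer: $2$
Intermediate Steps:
$W{\left(T \right)} = 2 T^{2}$ ($W{\left(T \right)} = \left(T^{2} + T^{2}\right) + 0 = 2 T^{2} + 0 = 2 T^{2}$)
$W{\left(-1 \right)} + 90 Z{\left(6 \right)} = 2 \left(-1\right)^{2} + 90 \left(6 - 6\right) = 2 \cdot 1 + 90 \left(6 - 6\right) = 2 + 90 \cdot 0 = 2 + 0 = 2$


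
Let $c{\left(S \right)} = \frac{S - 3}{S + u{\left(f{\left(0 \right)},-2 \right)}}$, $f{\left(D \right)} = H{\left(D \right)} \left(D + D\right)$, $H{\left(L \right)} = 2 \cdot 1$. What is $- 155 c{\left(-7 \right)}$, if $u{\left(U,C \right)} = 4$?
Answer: $- \frac{1550}{3} \approx -516.67$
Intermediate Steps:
$H{\left(L \right)} = 2$
$f{\left(D \right)} = 4 D$ ($f{\left(D \right)} = 2 \left(D + D\right) = 2 \cdot 2 D = 4 D$)
$c{\left(S \right)} = \frac{-3 + S}{4 + S}$ ($c{\left(S \right)} = \frac{S - 3}{S + 4} = \frac{-3 + S}{4 + S}$)
$- 155 c{\left(-7 \right)} = - 155 \frac{-3 - 7}{4 - 7} = - 155 \frac{1}{-3} \left(-10\right) = - 155 \left(\left(- \frac{1}{3}\right) \left(-10\right)\right) = \left(-155\right) \frac{10}{3} = - \frac{1550}{3}$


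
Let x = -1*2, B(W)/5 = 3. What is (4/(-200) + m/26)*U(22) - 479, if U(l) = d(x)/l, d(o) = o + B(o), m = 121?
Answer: -130972/275 ≈ -476.26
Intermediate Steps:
B(W) = 15 (B(W) = 5*3 = 15)
x = -2
d(o) = 15 + o (d(o) = o + 15 = 15 + o)
U(l) = 13/l (U(l) = (15 - 2)/l = 13/l)
(4/(-200) + m/26)*U(22) - 479 = (4/(-200) + 121/26)*(13/22) - 479 = (4*(-1/200) + 121*(1/26))*(13*(1/22)) - 479 = (-1/50 + 121/26)*(13/22) - 479 = (1506/325)*(13/22) - 479 = 753/275 - 479 = -130972/275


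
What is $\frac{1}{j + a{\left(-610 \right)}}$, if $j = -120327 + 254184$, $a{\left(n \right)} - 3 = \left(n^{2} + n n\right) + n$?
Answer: $\frac{1}{877450} \approx 1.1397 \cdot 10^{-6}$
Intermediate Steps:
$a{\left(n \right)} = 3 + n + 2 n^{2}$ ($a{\left(n \right)} = 3 + \left(\left(n^{2} + n n\right) + n\right) = 3 + \left(\left(n^{2} + n^{2}\right) + n\right) = 3 + \left(2 n^{2} + n\right) = 3 + \left(n + 2 n^{2}\right) = 3 + n + 2 n^{2}$)
$j = 133857$
$\frac{1}{j + a{\left(-610 \right)}} = \frac{1}{133857 + \left(3 - 610 + 2 \left(-610\right)^{2}\right)} = \frac{1}{133857 + \left(3 - 610 + 2 \cdot 372100\right)} = \frac{1}{133857 + \left(3 - 610 + 744200\right)} = \frac{1}{133857 + 743593} = \frac{1}{877450}$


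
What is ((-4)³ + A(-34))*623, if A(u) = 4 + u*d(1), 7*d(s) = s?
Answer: -40406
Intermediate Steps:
d(s) = s/7
A(u) = 4 + u/7 (A(u) = 4 + u*((⅐)*1) = 4 + u*(⅐) = 4 + u/7)
((-4)³ + A(-34))*623 = ((-4)³ + (4 + (⅐)*(-34)))*623 = (-64 + (4 - 34/7))*623 = (-64 - 6/7)*623 = -454/7*623 = -40406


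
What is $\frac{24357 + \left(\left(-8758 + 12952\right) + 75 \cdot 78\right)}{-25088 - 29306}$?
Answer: $- \frac{34401}{54394} \approx -0.63244$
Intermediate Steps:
$\frac{24357 + \left(\left(-8758 + 12952\right) + 75 \cdot 78\right)}{-25088 - 29306} = \frac{24357 + \left(4194 + 5850\right)}{-54394} = \left(24357 + 10044\right) \left(- \frac{1}{54394}\right) = 34401 \left(- \frac{1}{54394}\right) = - \frac{34401}{54394}$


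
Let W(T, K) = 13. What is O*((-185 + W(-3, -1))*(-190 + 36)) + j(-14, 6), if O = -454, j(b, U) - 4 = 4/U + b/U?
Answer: -36076649/3 ≈ -1.2026e+7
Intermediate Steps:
j(b, U) = 4 + 4/U + b/U (j(b, U) = 4 + (4/U + b/U) = 4 + 4/U + b/U)
O*((-185 + W(-3, -1))*(-190 + 36)) + j(-14, 6) = -454*(-185 + 13)*(-190 + 36) + (4 - 14 + 4*6)/6 = -(-78088)*(-154) + (4 - 14 + 24)/6 = -454*26488 + (1/6)*14 = -12025552 + 7/3 = -36076649/3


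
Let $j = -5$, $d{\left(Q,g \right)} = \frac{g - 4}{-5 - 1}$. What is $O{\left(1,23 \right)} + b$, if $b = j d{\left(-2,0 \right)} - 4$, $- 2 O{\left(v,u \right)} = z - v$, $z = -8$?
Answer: $- \frac{17}{6} \approx -2.8333$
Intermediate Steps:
$d{\left(Q,g \right)} = \frac{2}{3} - \frac{g}{6}$ ($d{\left(Q,g \right)} = \frac{-4 + g}{-6} = \left(-4 + g\right) \left(- \frac{1}{6}\right) = \frac{2}{3} - \frac{g}{6}$)
$O{\left(v,u \right)} = 4 + \frac{v}{2}$ ($O{\left(v,u \right)} = - \frac{-8 - v}{2} = 4 + \frac{v}{2}$)
$b = - \frac{22}{3}$ ($b = - 5 \left(\frac{2}{3} - 0\right) - 4 = - 5 \left(\frac{2}{3} + 0\right) - 4 = \left(-5\right) \frac{2}{3} - 4 = - \frac{10}{3} - 4 = - \frac{22}{3} \approx -7.3333$)
$O{\left(1,23 \right)} + b = \left(4 + \frac{1}{2} \cdot 1\right) - \frac{22}{3} = \left(4 + \frac{1}{2}\right) - \frac{22}{3} = \frac{9}{2} - \frac{22}{3} = - \frac{17}{6}$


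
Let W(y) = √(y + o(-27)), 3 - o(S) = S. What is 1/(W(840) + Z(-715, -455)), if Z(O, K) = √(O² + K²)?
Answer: 1/(√870 + 65*√170) ≈ 0.0011403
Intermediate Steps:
Z(O, K) = √(K² + O²)
o(S) = 3 - S
W(y) = √(30 + y) (W(y) = √(y + (3 - 1*(-27))) = √(y + (3 + 27)) = √(y + 30) = √(30 + y))
1/(W(840) + Z(-715, -455)) = 1/(√(30 + 840) + √((-455)² + (-715)²)) = 1/(√870 + √(207025 + 511225)) = 1/(√870 + √718250) = 1/(√870 + 65*√170)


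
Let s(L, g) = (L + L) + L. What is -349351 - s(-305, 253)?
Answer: -348436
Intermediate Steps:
s(L, g) = 3*L (s(L, g) = 2*L + L = 3*L)
-349351 - s(-305, 253) = -349351 - 3*(-305) = -349351 - 1*(-915) = -349351 + 915 = -348436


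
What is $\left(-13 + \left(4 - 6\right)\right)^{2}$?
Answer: $225$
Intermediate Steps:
$\left(-13 + \left(4 - 6\right)\right)^{2} = \left(-13 - 2\right)^{2} = \left(-15\right)^{2} = 225$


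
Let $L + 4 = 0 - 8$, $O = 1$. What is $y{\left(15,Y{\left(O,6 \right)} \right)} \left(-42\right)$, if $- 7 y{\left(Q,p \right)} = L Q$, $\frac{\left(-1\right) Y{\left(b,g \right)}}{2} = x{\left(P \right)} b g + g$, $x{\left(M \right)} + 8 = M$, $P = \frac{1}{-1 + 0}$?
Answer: $-1080$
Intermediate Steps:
$P = -1$ ($P = \frac{1}{-1} = -1$)
$x{\left(M \right)} = -8 + M$
$L = -12$ ($L = -4 + \left(0 - 8\right) = -4 - 8 = -12$)
$Y{\left(b,g \right)} = - 2 g + 18 b g$ ($Y{\left(b,g \right)} = - 2 \left(\left(-8 - 1\right) b g + g\right) = - 2 \left(- 9 b g + g\right) = - 2 \left(g - 9 b g\right) = - 2 g + 18 b g$)
$y{\left(Q,p \right)} = \frac{12 Q}{7}$ ($y{\left(Q,p \right)} = - \frac{\left(-12\right) Q}{7} = \frac{12 Q}{7}$)
$y{\left(15,Y{\left(O,6 \right)} \right)} \left(-42\right) = \frac{12}{7} \cdot 15 \left(-42\right) = \frac{180}{7} \left(-42\right) = -1080$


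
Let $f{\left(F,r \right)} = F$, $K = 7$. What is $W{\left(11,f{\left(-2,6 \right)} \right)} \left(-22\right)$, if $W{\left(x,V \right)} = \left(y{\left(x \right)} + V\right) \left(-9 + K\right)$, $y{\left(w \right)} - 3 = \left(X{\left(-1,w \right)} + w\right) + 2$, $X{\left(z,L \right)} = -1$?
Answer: $572$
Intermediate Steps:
$y{\left(w \right)} = 4 + w$ ($y{\left(w \right)} = 3 + \left(\left(-1 + w\right) + 2\right) = 3 + \left(1 + w\right) = 4 + w$)
$W{\left(x,V \right)} = -8 - 2 V - 2 x$ ($W{\left(x,V \right)} = \left(\left(4 + x\right) + V\right) \left(-9 + 7\right) = \left(4 + V + x\right) \left(-2\right) = -8 - 2 V - 2 x$)
$W{\left(11,f{\left(-2,6 \right)} \right)} \left(-22\right) = \left(-8 - -4 - 22\right) \left(-22\right) = \left(-8 + 4 - 22\right) \left(-22\right) = \left(-26\right) \left(-22\right) = 572$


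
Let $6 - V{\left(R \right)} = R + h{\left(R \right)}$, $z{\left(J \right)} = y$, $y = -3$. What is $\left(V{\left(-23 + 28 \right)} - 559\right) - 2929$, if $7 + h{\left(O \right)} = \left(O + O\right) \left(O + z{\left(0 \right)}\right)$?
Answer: $-3500$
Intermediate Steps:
$z{\left(J \right)} = -3$
$h{\left(O \right)} = -7 + 2 O \left(-3 + O\right)$ ($h{\left(O \right)} = -7 + \left(O + O\right) \left(O - 3\right) = -7 + 2 O \left(-3 + O\right)$)
$V{\left(R \right)} = 13 - 2 R^{2} + 5 R$ ($V{\left(R \right)} = 6 - \left(R - \left(7 - 2 R^{2} + 6 R\right)\right) = 6 - \left(-7 - 5 R + 2 R^{2}\right) = 6 + \left(7 - 2 R^{2} + 5 R\right) = 13 - 2 R^{2} + 5 R$)
$\left(V{\left(-23 + 28 \right)} - 559\right) - 2929 = \left(\left(13 - 2 \left(-23 + 28\right)^{2} + 5 \left(-23 + 28\right)\right) - 559\right) - 2929 = \left(\left(13 - 2 \cdot 5^{2} + 5 \cdot 5\right) - 559\right) - 2929 = \left(\left(13 - 50 + 25\right) - 559\right) - 2929 = \left(-12 - 559\right) - 2929 = -571 - 2929 = -3500$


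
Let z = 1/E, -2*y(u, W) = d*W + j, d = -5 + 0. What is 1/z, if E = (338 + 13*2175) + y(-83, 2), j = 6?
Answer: 28615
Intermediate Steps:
d = -5
y(u, W) = -3 + 5*W/2 (y(u, W) = -(-5*W + 6)/2 = -(6 - 5*W)/2 = -3 + 5*W/2)
E = 28615 (E = (338 + 13*2175) + (-3 + (5/2)*2) = (338 + 28275) + (-3 + 5) = 28613 + 2 = 28615)
z = 1/28615 ≈ 3.4947e-5
1/z = 1/(1/28615) = 28615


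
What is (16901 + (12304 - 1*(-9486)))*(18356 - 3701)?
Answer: 567016605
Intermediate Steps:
(16901 + (12304 - 1*(-9486)))*(18356 - 3701) = (16901 + (12304 + 9486))*14655 = (16901 + 21790)*14655 = 38691*14655 = 567016605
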